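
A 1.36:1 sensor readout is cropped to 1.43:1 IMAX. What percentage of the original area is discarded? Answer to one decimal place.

4.9%

1.43:1 IMAX is wider than 1.36:1, so the crop keeps the full width and trims the height.
(1.360)/(1.430) ≈ 0.951 of the area survives, leaving 4.90% discarded.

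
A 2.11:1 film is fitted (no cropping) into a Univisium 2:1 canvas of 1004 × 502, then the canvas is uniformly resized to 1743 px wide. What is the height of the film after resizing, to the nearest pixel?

In the 1004×502 frame the film fills the width: height = 1004 / 2.110 ≈ 475.83 px.
Resizing to 1743 px wide multiplies everything by 1.7361: 475.83 → 826.07 px.

826 px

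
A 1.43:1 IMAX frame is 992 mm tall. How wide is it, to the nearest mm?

992 × 1.430 = 1418.56.

1419 mm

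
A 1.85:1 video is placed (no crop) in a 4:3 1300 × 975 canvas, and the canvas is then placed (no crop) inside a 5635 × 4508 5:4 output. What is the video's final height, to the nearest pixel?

3046 px

1.85:1 in 1300×975: fills the width, so the video is 1300.00 × 702.70.
4:3 in 5635×4508: fills the width, so the intermediate becomes 5635.00 × 4226.25 — a scale of ×4.3346.
Applying the same ×4.3346: 702.70 → 3045.95.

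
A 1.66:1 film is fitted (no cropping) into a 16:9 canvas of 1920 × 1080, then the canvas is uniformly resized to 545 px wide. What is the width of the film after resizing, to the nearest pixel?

509 px

At 1920×1080 the film is height-limited, so width = 1080 × 1.660 ≈ 1792.80 px.
The frame scales by 545/1920 = 0.2839; 1792.80 × 0.2839 ≈ 508.89 px.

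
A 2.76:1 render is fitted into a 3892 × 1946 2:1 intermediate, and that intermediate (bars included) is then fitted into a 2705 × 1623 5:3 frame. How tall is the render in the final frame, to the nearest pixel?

2.76:1 in 3892×1946: fills the width, so the render is 3892.00 × 1410.14.
Second fit — the 2:1 canvas into 2705×1623 spans the width: 2705.00 × 1352.50 (×0.6950 from 3892×1946).
Applying the same ×0.6950: 1410.14 → 980.07.

980 px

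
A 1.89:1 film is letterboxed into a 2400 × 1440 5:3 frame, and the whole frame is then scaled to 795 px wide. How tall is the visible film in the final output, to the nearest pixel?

421 px

At 2400×1440 the film is width-limited, so height = 2400 / 1.890 ≈ 1269.84 px.
The frame scales by 795/2400 = 0.3312; 1269.84 × 0.3312 ≈ 420.63 px.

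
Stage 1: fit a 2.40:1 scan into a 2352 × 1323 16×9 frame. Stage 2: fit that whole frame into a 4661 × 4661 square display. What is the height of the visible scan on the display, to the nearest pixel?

1942 px

2.40:1 in 2352×1323: fills the width, so the scan is 2352.00 × 980.00.
16×9 in 4661×4661: fills the width, so the intermediate becomes 4661.00 × 2621.81 — a scale of ×1.9817.
Applying the same ×1.9817: 980.00 → 1942.08.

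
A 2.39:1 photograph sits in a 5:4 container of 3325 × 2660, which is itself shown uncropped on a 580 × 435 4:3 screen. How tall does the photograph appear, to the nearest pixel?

228 px

First fit — 2.39:1 into 3325×2660 spans the width: 3325.00 × 1391.21.
Second fit — the 5:4 canvas into 580×435 spans the height: 543.75 × 435.00 (×0.1635 from 3325×2660).
The photograph scales with it: height 1391.21 × 0.1635 ≈ 227.51.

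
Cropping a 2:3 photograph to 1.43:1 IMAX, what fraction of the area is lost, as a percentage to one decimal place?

53.4%

1.43:1 IMAX is wider than 2:3, so the crop keeps the full width and trims the height.
(0.667)/(1.430) ≈ 0.466 of the area survives, leaving 53.38% discarded.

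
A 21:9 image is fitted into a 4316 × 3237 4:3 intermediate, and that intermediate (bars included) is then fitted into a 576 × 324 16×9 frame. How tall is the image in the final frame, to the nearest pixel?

185 px

Inside the 4316×3237 canvas the image is width-limited at 4316.00 × 1849.71.
The 4:3 canvas is height-limited in 576×324, giving 432.00 × 324.00; scale factor 0.1001.
So the image's height is 1849.71 × 0.1001 ≈ 185.14.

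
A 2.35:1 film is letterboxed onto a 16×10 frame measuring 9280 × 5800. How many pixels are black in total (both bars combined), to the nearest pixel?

17177872 pixels

Since 2.350 > 1.600, the film is width-limited.
The film is 9280 / 2.350 ≈ 3948.9362 px tall.
Black = 5800 − 3948.9362 = 1851.0638 px.
Bar area = 1851.0638 × 9280 ≈ 17177872 px.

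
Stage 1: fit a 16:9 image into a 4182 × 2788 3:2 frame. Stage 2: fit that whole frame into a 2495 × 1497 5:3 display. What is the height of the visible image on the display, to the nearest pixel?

1263 px

Inside the 4182×2788 canvas the image is width-limited at 4182.00 × 2352.38.
Second fit — the 3:2 canvas into 2495×1497 spans the height: 2245.50 × 1497.00 (×0.5369 from 4182×2788).
The image scales with it: height 2352.38 × 0.5369 ≈ 1263.09.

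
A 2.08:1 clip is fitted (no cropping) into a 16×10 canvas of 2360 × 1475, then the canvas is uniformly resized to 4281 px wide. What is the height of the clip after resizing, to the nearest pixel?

Fitted into 2360×1475, the clip spans the width; its height is 2360 / 2.080 ≈ 1134.62 px.
Resizing to 4281 px wide multiplies everything by 1.8140: 1134.62 → 2058.17 px.

2058 px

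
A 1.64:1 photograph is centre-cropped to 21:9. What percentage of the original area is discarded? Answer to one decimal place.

29.7%

21:9 is wider than 1.64:1, so the crop keeps the full width and trims the height.
Fraction kept = (1.640)/(2.333) ≈ 70.29%, so 29.71% is lost.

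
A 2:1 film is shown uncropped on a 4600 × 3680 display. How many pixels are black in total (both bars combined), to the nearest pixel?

Since 2.000 > 1.250, the film is width-limited.
Content height = 4600 × 1/2 ≈ 2300.0000 px.
3680 − 2300.0000 = 1380.0000 px of bars.
Bar area = 1380.0000 × 4600 ≈ 6348000 px.

6348000 pixels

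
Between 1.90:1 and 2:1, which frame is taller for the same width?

1.90:1

1.9 and 2; 2 > 1.9. The smaller width-to-height ratio is the taller frame.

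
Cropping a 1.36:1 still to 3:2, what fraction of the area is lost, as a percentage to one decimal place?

The width stays; only height is cut (since 3:2 is wider than 1.36:1).
(1.360)/(1.500) ≈ 0.907 of the area survives, leaving 9.33% discarded.

9.3%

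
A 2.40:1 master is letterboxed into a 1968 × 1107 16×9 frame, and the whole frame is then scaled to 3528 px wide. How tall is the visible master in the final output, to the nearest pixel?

Fitted into 1968×1107, the master spans the width; its height is 1968 / 2.400 ≈ 820.00 px.
The frame scales by 3528/1968 = 1.7927; 820.00 × 1.7927 ≈ 1470.00 px.

1470 px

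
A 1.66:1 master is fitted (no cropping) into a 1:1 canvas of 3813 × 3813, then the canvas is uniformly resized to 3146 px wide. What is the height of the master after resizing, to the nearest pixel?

1895 px

In the 3813×3813 frame the master fills the width: height = 3813 / 1.660 ≈ 2296.99 px.
The frame scales by 3146/3813 = 0.8251; 2296.99 × 0.8251 ≈ 1895.18 px.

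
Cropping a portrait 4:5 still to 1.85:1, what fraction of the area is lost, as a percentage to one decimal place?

1.85:1 is wider than portrait 4:5, so the crop keeps the full width and trims the height.
(0.800)/(1.850) ≈ 0.432 of the area survives, leaving 56.76% discarded.

56.8%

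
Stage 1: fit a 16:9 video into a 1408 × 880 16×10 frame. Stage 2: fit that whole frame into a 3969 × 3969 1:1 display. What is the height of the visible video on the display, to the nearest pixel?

First fit — 16:9 into 1408×880 spans the width: 1408.00 × 792.00.
The 16×10 canvas is width-limited in 3969×3969, giving 3969.00 × 2480.62; scale factor 2.8189.
So the video's height is 792.00 × 2.8189 ≈ 2232.56.

2233 px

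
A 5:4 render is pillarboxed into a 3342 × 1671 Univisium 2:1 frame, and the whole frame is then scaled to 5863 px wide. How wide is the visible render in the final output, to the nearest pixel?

3664 px

In the 3342×1671 frame the render fills the height: width = 1671 × 5/4 ≈ 2088.75 px.
Resizing to 5863 px wide multiplies everything by 1.7543: 2088.75 → 3664.38 px.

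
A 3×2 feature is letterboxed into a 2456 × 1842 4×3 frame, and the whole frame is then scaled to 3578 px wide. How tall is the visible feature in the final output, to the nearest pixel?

2385 px

In the 2456×1842 frame the feature fills the width: height = 2456 × 2/3 ≈ 1637.33 px.
Scaling 2456 → 3578 is ×1.4568, so the height becomes 1637.33 × 1.4568 ≈ 2385.33 px.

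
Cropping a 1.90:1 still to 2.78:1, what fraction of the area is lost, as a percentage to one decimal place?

31.7%

The width stays; only height is cut (since 2.78:1 is wider than 1.90:1).
Area ratio = (1.900)/(2.780) = 68.35%; the remaining 31.65% is cropped out.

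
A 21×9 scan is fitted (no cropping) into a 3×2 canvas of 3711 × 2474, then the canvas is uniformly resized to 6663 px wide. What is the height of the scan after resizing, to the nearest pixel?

Fitted into 3711×2474, the scan spans the width; its height is 3711 × 9/21 ≈ 1590.43 px.
The frame scales by 6663/3711 = 1.7955; 1590.43 × 1.7955 ≈ 2855.57 px.

2856 px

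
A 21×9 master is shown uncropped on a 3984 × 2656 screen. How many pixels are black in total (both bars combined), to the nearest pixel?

21×9 (2.333) > 3:2 (1.500), so the master fills the width.
That makes the image 1707.4286 px tall (3984 × 9/21).
Black = 2656 − 1707.4286 = 948.5714 px.
Across the 3984-px span: 948.5714 × 3984 ≈ 3779109 px.

3779109 pixels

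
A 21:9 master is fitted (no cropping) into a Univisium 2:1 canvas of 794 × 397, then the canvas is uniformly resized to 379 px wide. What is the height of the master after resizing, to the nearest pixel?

Fitted into 794×397, the master spans the width; its height is 794 × 9/21 ≈ 340.29 px.
Resizing to 379 px wide multiplies everything by 0.4773: 340.29 → 162.43 px.

162 px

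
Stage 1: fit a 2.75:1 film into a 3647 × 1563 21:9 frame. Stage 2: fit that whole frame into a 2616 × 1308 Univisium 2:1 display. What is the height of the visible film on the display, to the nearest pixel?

Inside the 3647×1563 canvas the film is width-limited at 3647.00 × 1326.18.
Second fit — the 21:9 canvas into 2616×1308 spans the width: 2616.00 × 1121.14 (×0.7173 from 3647×1563).
The film scales with it: height 1326.18 × 0.7173 ≈ 951.27.

951 px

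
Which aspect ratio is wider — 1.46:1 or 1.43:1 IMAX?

1.46 and 1.43; 1.46 > 1.43.

1.46:1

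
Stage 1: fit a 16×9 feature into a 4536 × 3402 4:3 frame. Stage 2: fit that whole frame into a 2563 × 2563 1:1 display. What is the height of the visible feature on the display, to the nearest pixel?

First fit — 16×9 into 4536×3402 spans the width: 4536.00 × 2551.50.
Second fit — the 4:3 canvas into 2563×2563 spans the width: 2563.00 × 1922.25 (×0.5650 from 4536×3402).
Applying the same ×0.5650: 2551.50 → 1441.69.

1442 px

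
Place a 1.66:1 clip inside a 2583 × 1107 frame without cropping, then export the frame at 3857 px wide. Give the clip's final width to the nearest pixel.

2744 px

At 2583×1107 the clip is height-limited, so width = 1107 × 1.660 ≈ 1837.62 px.
Resizing to 3857 px wide multiplies everything by 1.4932: 1837.62 → 2743.98 px.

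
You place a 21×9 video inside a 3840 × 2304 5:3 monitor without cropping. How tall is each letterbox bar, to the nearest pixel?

Since 2.333 > 1.667, the video is width-limited.
Content height = 3840 × 9/21 ≈ 1645.71 px.
Black = 2304 − 1645.71 = 658.29 px, or 329.14 per bar.

329 px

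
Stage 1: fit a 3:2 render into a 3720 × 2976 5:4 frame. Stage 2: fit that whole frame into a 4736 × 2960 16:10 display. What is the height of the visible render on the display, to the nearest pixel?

2467 px

Inside the 3720×2976 canvas the render is width-limited at 3720.00 × 2480.00.
Second fit — the 5:4 canvas into 4736×2960 spans the height: 3700.00 × 2960.00 (×0.9946 from 3720×2976).
The render scales with it: height 2480.00 × 0.9946 ≈ 2466.67.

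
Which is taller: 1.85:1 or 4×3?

4×3

1.85 and 4×3 = 1.333; 1.85 > 1.333. The smaller width-to-height ratio is the taller frame.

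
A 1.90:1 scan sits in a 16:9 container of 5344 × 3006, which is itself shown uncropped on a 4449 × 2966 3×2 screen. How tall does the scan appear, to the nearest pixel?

2342 px

1.90:1 in 5344×3006: fills the width, so the scan is 5344.00 × 2812.63.
16:9 in 4449×2966: fills the width, so the intermediate becomes 4449.00 × 2502.56 — a scale of ×0.8325.
Applying the same ×0.8325: 2812.63 → 2341.58.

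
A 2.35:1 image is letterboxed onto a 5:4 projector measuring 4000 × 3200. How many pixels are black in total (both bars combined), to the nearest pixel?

5991489 pixels

2.35:1 is wider than 5:4, so it spans the full width.
Content height = 4000 / 2.350 ≈ 1702.1277 px.
3200 − 1702.1277 = 1497.8723 px of bars.
Bar area = 1497.8723 × 4000 ≈ 5991489 px.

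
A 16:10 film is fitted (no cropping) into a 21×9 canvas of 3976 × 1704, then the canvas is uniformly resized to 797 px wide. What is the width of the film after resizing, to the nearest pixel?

Fitted into 3976×1704, the film spans the height; its width is 1704 × 16/10 ≈ 2726.40 px.
Resizing to 797 px wide multiplies everything by 0.2005: 2726.40 → 546.51 px.

547 px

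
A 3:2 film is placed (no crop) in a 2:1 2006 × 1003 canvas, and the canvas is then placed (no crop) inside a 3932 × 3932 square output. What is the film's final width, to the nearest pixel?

2949 px

3:2 in 2006×1003: fills the height, so the film is 1504.50 × 1003.00.
Second fit — the 2:1 canvas into 3932×3932 spans the width: 3932.00 × 1966.00 (×1.9601 from 2006×1003).
Applying the same ×1.9601: 1504.50 → 2949.00.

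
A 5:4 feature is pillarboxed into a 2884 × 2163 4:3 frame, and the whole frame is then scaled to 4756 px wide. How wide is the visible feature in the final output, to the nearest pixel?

4459 px

At 2884×2163 the feature is height-limited, so width = 2163 × 5/4 ≈ 2703.75 px.
Resizing to 4756 px wide multiplies everything by 1.6491: 2703.75 → 4458.75 px.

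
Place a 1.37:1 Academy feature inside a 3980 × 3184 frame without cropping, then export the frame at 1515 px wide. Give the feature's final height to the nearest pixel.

1106 px

At 3980×3184 the feature is width-limited, so height = 3980 / 1.370 ≈ 2905.11 px.
The frame scales by 1515/3980 = 0.3807; 2905.11 × 0.3807 ≈ 1105.84 px.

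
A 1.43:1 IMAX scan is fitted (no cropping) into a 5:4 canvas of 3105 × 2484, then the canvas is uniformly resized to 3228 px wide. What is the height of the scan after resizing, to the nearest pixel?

2257 px

Fitted into 3105×2484, the scan spans the width; its height is 3105 / 1.430 ≈ 2171.33 px.
Scaling 3105 → 3228 is ×1.0396, so the height becomes 2171.33 × 1.0396 ≈ 2257.34 px.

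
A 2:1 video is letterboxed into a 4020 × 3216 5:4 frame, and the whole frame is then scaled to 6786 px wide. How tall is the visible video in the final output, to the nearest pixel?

In the 4020×3216 frame the video fills the width: height = 4020 × 1/2 ≈ 2010.00 px.
Scaling 4020 → 6786 is ×1.6881, so the height becomes 2010.00 × 1.6881 ≈ 3393.00 px.

3393 px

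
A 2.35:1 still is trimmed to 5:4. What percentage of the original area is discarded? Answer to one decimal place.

46.8%

5:4 is narrower than 2.35:1, so the crop keeps the full height and trims the width.
(1.250)/(2.350) ≈ 0.532 of the area survives, leaving 46.81% discarded.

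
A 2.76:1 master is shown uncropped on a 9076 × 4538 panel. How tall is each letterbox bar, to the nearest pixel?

625 px

2.76:1 (2.760) > Univisium 2:1 (2.000), so the master fills the width.
The master is 9076 / 2.760 ≈ 3288.41 px tall.
Black = 4538 − 3288.41 = 1249.59 px, or 624.80 per bar.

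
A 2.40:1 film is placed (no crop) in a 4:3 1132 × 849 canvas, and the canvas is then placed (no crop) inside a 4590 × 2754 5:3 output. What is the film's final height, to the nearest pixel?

1530 px

Inside the 1132×849 canvas the film is width-limited at 1132.00 × 471.67.
Second fit — the 4:3 canvas into 4590×2754 spans the height: 3672.00 × 2754.00 (×3.2438 from 1132×849).
So the film's height is 471.67 × 3.2438 ≈ 1530.00.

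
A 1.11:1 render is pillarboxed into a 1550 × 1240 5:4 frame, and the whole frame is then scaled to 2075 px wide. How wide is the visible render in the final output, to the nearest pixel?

1843 px

Fitted into 1550×1240, the render spans the height; its width is 1240 × 1.110 ≈ 1376.40 px.
Scaling 1550 → 2075 is ×1.3387, so the width becomes 1376.40 × 1.3387 ≈ 1842.60 px.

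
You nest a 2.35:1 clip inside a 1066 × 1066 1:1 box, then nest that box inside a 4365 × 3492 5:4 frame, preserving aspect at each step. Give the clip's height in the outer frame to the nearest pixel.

First fit — 2.35:1 into 1066×1066 spans the width: 1066.00 × 453.62.
1:1 in 4365×3492: fills the height, so the intermediate becomes 3492.00 × 3492.00 — a scale of ×3.2758.
The clip scales with it: height 453.62 × 3.2758 ≈ 1485.96.

1486 px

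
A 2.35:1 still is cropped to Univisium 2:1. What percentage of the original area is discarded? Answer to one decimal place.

14.9%

Univisium 2:1 is narrower than 2.35:1, so the crop keeps the full height and trims the width.
(2.000)/(2.350) ≈ 0.851 of the area survives, leaving 14.89% discarded.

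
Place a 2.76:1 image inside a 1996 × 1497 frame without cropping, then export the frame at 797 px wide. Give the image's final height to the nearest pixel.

289 px

At 1996×1497 the image is width-limited, so height = 1996 / 2.760 ≈ 723.19 px.
The frame scales by 797/1996 = 0.3993; 723.19 × 0.3993 ≈ 288.77 px.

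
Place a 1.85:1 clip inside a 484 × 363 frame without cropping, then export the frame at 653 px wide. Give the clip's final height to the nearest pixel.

353 px

In the 484×363 frame the clip fills the width: height = 484 / 1.850 ≈ 261.62 px.
Resizing to 653 px wide multiplies everything by 1.3492: 261.62 → 352.97 px.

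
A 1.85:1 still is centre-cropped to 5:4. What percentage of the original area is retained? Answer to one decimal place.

67.6%

5:4 is narrower than 1.85:1, so the crop keeps the full height and trims the width.
Fraction kept = (1.250)/(1.850) ≈ 67.57%.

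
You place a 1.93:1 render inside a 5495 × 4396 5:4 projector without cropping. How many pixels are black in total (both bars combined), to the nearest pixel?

8510929 pixels

1.93:1 is wider than 5:4, so it spans the full width.
Content height = 5495 / 1.930 ≈ 2847.1503 px.
Leftover height: 4396 − 2847.1503 = 1548.8497 px.
Bar area = 1548.8497 × 5495 ≈ 8510929 px.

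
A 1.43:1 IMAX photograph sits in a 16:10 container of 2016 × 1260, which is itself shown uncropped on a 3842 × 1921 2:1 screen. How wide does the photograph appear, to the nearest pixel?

2747 px

Inside the 2016×1260 canvas the photograph is height-limited at 1801.80 × 1260.00.
16:10 in 3842×1921: fills the height, so the intermediate becomes 3073.60 × 1921.00 — a scale of ×1.5246.
So the photograph's width is 1801.80 × 1.5246 ≈ 2747.03.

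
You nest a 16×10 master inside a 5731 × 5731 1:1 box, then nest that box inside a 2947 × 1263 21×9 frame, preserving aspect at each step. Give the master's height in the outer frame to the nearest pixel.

789 px

Inside the 5731×5731 canvas the master is width-limited at 5731.00 × 3581.88.
Second fit — the 1:1 canvas into 2947×1263 spans the height: 1263.00 × 1263.00 (×0.2204 from 5731×5731).
Applying the same ×0.2204: 3581.88 → 789.38.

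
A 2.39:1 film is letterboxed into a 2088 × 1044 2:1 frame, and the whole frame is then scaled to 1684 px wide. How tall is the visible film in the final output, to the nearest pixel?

In the 2088×1044 frame the film fills the width: height = 2088 / 2.390 ≈ 873.64 px.
Scaling 2088 → 1684 is ×0.8065, so the height becomes 873.64 × 0.8065 ≈ 704.60 px.

705 px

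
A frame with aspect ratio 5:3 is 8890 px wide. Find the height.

8890 / 5 × 3 = 5334.

5334 px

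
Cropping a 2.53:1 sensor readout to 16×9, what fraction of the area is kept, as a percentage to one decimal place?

Going from 2.53:1 to 16×9 means cutting width while keeping height.
(1.778)/(2.530) ≈ 0.703 of the area survives.

70.3%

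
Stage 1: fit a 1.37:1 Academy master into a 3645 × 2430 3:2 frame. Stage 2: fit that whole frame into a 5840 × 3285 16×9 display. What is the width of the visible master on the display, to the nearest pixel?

4500 px

1.37:1 Academy in 3645×2430: fills the height, so the master is 3329.10 × 2430.00.
3:2 in 5840×3285: fills the height, so the intermediate becomes 4927.50 × 3285.00 — a scale of ×1.3519.
So the master's width is 3329.10 × 1.3519 ≈ 4500.45.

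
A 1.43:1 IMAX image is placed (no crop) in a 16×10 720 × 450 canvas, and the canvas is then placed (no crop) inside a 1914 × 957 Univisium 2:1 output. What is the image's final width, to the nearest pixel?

1.43:1 IMAX in 720×450: fills the height, so the image is 643.50 × 450.00.
The 16×10 canvas is height-limited in 1914×957, giving 1531.20 × 957.00; scale factor 2.1267.
Applying the same ×2.1267: 643.50 → 1368.51.

1369 px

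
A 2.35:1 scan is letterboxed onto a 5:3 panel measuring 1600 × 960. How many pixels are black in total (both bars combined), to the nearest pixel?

446638 pixels

2.35:1 (2.350) > 5:3 (1.667), so the scan fills the width.
Content height = 1600 / 2.350 ≈ 680.8511 px.
Leftover height: 960 − 680.8511 = 279.1489 px.
That's 279.1489 × 1600 ≈ 446638 black pixels.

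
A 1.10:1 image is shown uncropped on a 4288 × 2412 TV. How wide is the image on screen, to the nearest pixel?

2653 px

1.10:1 is narrower than 16×9, so it spans the full height.
That makes the image 2653.20 px wide (2412 × 1.100).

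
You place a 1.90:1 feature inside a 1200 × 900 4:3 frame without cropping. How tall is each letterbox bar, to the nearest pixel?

134 px

1.90:1 (1.900) > 4:3 (1.333), so the feature fills the width.
The feature is 1200 / 1.900 ≈ 631.58 px tall.
900 − 631.58 = 268.42 px of bars (134.21 each).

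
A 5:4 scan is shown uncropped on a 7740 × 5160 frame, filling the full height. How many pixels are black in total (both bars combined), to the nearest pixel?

The scan is 5160 × 5/4 ≈ 6450.0000 px wide.
Black = 7740 − 6450.0000 = 1290.0000 px.
Across the 5160-px span: 1290.0000 × 5160 ≈ 6656400 px.

6656400 pixels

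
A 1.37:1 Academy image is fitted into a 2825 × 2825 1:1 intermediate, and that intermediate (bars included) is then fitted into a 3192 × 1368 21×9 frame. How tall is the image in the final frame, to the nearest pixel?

999 px

Inside the 2825×2825 canvas the image is width-limited at 2825.00 × 2062.04.
1:1 in 3192×1368: fills the height, so the intermediate becomes 1368.00 × 1368.00 — a scale of ×0.4842.
The image scales with it: height 2062.04 × 0.4842 ≈ 998.54.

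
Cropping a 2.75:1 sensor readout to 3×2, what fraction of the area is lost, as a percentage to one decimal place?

3×2 is narrower than 2.75:1, so the crop keeps the full height and trims the width.
(1.500)/(2.750) ≈ 0.545 of the area survives, leaving 45.45% discarded.

45.5%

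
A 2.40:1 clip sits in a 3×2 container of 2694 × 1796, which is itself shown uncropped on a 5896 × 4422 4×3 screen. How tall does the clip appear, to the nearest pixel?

2457 px

First fit — 2.40:1 into 2694×1796 spans the width: 2694.00 × 1122.50.
The 3×2 canvas is width-limited in 5896×4422, giving 5896.00 × 3930.67; scale factor 2.1886.
So the clip's height is 1122.50 × 2.1886 ≈ 2456.67.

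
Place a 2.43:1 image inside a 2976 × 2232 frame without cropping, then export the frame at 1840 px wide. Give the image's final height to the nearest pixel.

757 px

At 2976×2232 the image is width-limited, so height = 2976 / 2.430 ≈ 1224.69 px.
The frame scales by 1840/2976 = 0.6183; 1224.69 × 0.6183 ≈ 757.20 px.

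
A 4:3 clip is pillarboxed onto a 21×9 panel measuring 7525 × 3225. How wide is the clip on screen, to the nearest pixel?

Since 1.333 < 2.333, the clip is height-limited.
That makes the image 4300.00 px wide (3225 × 4/3).

4300 px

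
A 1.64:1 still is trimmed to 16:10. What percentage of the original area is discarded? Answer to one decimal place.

2.4%

Going from 1.64:1 to 16:10 means cutting width while keeping height.
(1.600)/(1.640) ≈ 0.976 of the area survives, leaving 2.44% discarded.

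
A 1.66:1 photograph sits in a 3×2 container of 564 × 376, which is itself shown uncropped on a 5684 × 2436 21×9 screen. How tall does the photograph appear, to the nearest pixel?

2201 px

First fit — 1.66:1 into 564×376 spans the width: 564.00 × 339.76.
The 3×2 canvas is height-limited in 5684×2436, giving 3654.00 × 2436.00; scale factor 6.4787.
So the photograph's height is 339.76 × 6.4787 ≈ 2201.20.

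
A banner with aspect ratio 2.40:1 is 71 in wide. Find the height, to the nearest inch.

At 2.40:1, 71 / 2.400 ≈ 29.58.

30 in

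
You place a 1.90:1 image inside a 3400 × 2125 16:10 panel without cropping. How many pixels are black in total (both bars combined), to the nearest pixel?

1140789 pixels

Since 1.900 > 1.600, the image is width-limited.
The image is 3400 / 1.900 ≈ 1789.4737 px tall.
Black = 2125 − 1789.4737 = 335.5263 px.
Bar area = 335.5263 × 3400 ≈ 1140789 px.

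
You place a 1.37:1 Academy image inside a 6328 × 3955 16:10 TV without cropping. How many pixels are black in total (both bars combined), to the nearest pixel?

3597666 pixels

1.37:1 Academy (1.370) < 16:10 (1.600), so the image fills the height.
That makes the image 5418.3500 px wide (3955 × 1.370).
Leftover width: 6328 − 5418.3500 = 909.6500 px.
Across the 3955-px span: 909.6500 × 3955 ≈ 3597666 px.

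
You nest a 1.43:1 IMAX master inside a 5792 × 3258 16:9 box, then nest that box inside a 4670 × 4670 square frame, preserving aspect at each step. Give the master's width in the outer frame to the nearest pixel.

3756 px

First fit — 1.43:1 IMAX into 5792×3258 spans the height: 4658.94 × 3258.00.
The 16:9 canvas is width-limited in 4670×4670, giving 4670.00 × 2626.88; scale factor 0.8063.
Applying the same ×0.8063: 4658.94 → 3756.43.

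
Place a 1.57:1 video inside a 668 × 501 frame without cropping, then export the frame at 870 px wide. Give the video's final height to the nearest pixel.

554 px

In the 668×501 frame the video fills the width: height = 668 / 1.570 ≈ 425.48 px.
Resizing to 870 px wide multiplies everything by 1.3024: 425.48 → 554.14 px.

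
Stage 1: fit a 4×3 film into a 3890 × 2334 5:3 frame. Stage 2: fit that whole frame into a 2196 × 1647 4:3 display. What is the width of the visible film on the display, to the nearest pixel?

1757 px

First fit — 4×3 into 3890×2334 spans the height: 3112.00 × 2334.00.
Second fit — the 5:3 canvas into 2196×1647 spans the width: 2196.00 × 1317.60 (×0.5645 from 3890×2334).
So the film's width is 3112.00 × 0.5645 ≈ 1756.80.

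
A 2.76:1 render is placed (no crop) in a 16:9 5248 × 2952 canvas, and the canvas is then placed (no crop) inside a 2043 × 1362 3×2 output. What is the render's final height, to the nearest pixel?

First fit — 2.76:1 into 5248×2952 spans the width: 5248.00 × 1901.45.
Second fit — the 16:9 canvas into 2043×1362 spans the width: 2043.00 × 1149.19 (×0.3893 from 5248×2952).
Applying the same ×0.3893: 1901.45 → 740.22.

740 px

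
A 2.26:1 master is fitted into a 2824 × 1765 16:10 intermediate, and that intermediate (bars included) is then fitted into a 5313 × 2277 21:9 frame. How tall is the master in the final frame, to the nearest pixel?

1612 px

Inside the 2824×1765 canvas the master is width-limited at 2824.00 × 1249.56.
The 16:10 canvas is height-limited in 5313×2277, giving 3643.20 × 2277.00; scale factor 1.2901.
So the master's height is 1249.56 × 1.2901 ≈ 1612.04.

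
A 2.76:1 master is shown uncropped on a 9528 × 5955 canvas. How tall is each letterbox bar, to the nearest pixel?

Since 2.760 > 1.600, the master is width-limited.
Content height = 9528 / 2.760 ≈ 3452.17 px.
Black = 5955 − 3452.17 = 2502.83 px, or 1251.41 per bar.

1251 px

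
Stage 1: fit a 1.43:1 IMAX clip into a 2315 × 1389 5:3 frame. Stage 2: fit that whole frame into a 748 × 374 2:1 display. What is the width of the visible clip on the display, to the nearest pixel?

535 px

First fit — 1.43:1 IMAX into 2315×1389 spans the height: 1986.27 × 1389.00.
5:3 in 748×374: fills the height, so the intermediate becomes 623.33 × 374.00 — a scale of ×0.2693.
Applying the same ×0.2693: 1986.27 → 534.82.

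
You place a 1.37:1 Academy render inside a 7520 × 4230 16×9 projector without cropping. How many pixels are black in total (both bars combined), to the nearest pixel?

7296327 pixels

1.37:1 Academy is narrower than 16×9, so it spans the full height.
The render is 4230 × 1.370 ≈ 5795.1000 px wide.
7520 − 5795.1000 = 1724.9000 px of bars.
That's 1724.9000 × 4230 ≈ 7296327 black pixels.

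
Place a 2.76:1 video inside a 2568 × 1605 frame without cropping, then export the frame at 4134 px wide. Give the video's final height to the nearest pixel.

In the 2568×1605 frame the video fills the width: height = 2568 / 2.760 ≈ 930.43 px.
Scaling 2568 → 4134 is ×1.6098, so the height becomes 930.43 × 1.6098 ≈ 1497.83 px.

1498 px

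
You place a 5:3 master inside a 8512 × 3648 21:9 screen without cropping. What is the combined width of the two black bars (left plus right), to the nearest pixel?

2432 px

5:3 is narrower than 21:9, so it spans the full height.
Content width = 3648 × 5/3 ≈ 6080.00 px.
Black = 8512 − 6080.00 = 2432.00 px.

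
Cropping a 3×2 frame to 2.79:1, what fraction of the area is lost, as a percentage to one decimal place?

46.2%

The width stays; only height is cut (since 2.79:1 is wider than 3×2).
Fraction kept = (1.500)/(2.790) ≈ 53.76%, so 46.24% is lost.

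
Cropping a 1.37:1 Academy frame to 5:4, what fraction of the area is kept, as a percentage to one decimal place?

91.2%

Going from 1.37:1 Academy to 5:4 means cutting width while keeping height.
Area ratio = (1.250)/(1.370) = 91.24% retained.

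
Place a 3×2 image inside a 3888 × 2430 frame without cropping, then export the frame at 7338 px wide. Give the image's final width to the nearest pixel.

Fitted into 3888×2430, the image spans the height; its width is 2430 × 3/2 ≈ 3645.00 px.
Resizing to 7338 px wide multiplies everything by 1.8873: 3645.00 → 6879.38 px.

6879 px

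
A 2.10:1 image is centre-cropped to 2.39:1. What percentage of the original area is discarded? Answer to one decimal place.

2.39:1 is wider than 2.10:1, so the crop keeps the full width and trims the height.
Area ratio = (2.100)/(2.390) = 87.87%; the remaining 12.13% is cropped out.

12.1%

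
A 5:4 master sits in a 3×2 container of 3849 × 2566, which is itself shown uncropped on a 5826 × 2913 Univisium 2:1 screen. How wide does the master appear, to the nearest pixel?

3641 px

5:4 in 3849×2566: fills the height, so the master is 3207.50 × 2566.00.
3×2 in 5826×2913: fills the height, so the intermediate becomes 4369.50 × 2913.00 — a scale of ×1.1352.
So the master's width is 3207.50 × 1.1352 ≈ 3641.25.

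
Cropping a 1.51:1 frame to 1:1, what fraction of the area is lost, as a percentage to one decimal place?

1:1 is narrower than 1.51:1, so the crop keeps the full height and trims the width.
Fraction kept = (1.000)/(1.510) ≈ 66.23%, so 33.77% is lost.

33.8%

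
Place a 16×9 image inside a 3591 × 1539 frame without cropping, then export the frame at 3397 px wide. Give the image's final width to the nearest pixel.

In the 3591×1539 frame the image fills the height: width = 1539 × 16/9 ≈ 2736.00 px.
Scaling 3591 → 3397 is ×0.9460, so the width becomes 2736.00 × 0.9460 ≈ 2588.19 px.

2588 px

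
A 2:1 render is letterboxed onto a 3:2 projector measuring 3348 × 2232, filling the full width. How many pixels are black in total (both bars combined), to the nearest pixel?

1868184 pixels

Content height = 3348 × 1/2 ≈ 1674.0000 px.
Black = 2232 − 1674.0000 = 558.0000 px.
Across the 3348-px span: 558.0000 × 3348 ≈ 1868184 px.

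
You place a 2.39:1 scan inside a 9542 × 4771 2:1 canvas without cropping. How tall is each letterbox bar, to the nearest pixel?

389 px

2.39:1 (2.390) > 2:1 (2.000), so the scan fills the width.
The scan is 9542 / 2.390 ≈ 3992.47 px tall.
Leftover height: 4771 − 3992.47 = 778.53 px → 389.27 each side.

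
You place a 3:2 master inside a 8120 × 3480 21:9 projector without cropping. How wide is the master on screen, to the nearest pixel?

Since 1.500 < 2.333, the master is height-limited.
Content width = 3480 × 3/2 ≈ 5220.00 px.

5220 px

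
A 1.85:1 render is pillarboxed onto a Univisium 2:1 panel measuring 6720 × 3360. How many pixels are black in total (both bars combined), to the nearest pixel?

1693440 pixels

1.85:1 (1.850) < Univisium 2:1 (2.000), so the render fills the height.
Content width = 3360 × 1.850 ≈ 6216.0000 px.
Leftover width: 6720 − 6216.0000 = 504.0000 px.
That's 504.0000 × 3360 ≈ 1693440 black pixels.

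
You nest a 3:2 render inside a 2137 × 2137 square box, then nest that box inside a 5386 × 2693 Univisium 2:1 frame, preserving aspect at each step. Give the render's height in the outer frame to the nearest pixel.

1795 px

3:2 in 2137×2137: fills the width, so the render is 2137.00 × 1424.67.
square in 5386×2693: fills the height, so the intermediate becomes 2693.00 × 2693.00 — a scale of ×1.2602.
Applying the same ×1.2602: 1424.67 → 1795.33.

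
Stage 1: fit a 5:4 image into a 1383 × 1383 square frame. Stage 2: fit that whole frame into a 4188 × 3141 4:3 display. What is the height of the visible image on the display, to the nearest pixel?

2513 px

5:4 in 1383×1383: fills the width, so the image is 1383.00 × 1106.40.
Second fit — the square canvas into 4188×3141 spans the height: 3141.00 × 3141.00 (×2.2711 from 1383×1383).
The image scales with it: height 1106.40 × 2.2711 ≈ 2512.80.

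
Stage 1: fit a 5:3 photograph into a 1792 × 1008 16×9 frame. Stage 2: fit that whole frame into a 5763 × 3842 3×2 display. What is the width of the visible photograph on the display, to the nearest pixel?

5403 px

First fit — 5:3 into 1792×1008 spans the height: 1680.00 × 1008.00.
Second fit — the 16×9 canvas into 5763×3842 spans the width: 5763.00 × 3241.69 (×3.2160 from 1792×1008).
So the photograph's width is 1680.00 × 3.2160 ≈ 5402.81.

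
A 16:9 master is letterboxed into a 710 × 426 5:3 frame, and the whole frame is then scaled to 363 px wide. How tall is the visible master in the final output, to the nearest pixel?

204 px

At 710×426 the master is width-limited, so height = 710 × 9/16 ≈ 399.38 px.
Resizing to 363 px wide multiplies everything by 0.5113: 399.38 → 204.19 px.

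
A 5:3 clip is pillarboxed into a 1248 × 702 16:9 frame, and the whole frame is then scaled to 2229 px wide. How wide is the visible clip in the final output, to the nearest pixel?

At 1248×702 the clip is height-limited, so width = 702 × 5/3 ≈ 1170.00 px.
Scaling 1248 → 2229 is ×1.7861, so the width becomes 1170.00 × 1.7861 ≈ 2089.69 px.

2090 px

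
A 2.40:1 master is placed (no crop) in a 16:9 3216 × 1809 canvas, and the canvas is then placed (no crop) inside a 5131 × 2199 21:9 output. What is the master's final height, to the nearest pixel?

1629 px

First fit — 2.40:1 into 3216×1809 spans the width: 3216.00 × 1340.00.
The 16:9 canvas is height-limited in 5131×2199, giving 3909.33 × 2199.00; scale factor 1.2156.
The master scales with it: height 1340.00 × 1.2156 ≈ 1628.89.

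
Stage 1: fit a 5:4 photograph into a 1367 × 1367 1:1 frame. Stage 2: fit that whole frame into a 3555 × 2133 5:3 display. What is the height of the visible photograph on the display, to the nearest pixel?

1706 px

5:4 in 1367×1367: fills the width, so the photograph is 1367.00 × 1093.60.
1:1 in 3555×2133: fills the height, so the intermediate becomes 2133.00 × 2133.00 — a scale of ×1.5604.
So the photograph's height is 1093.60 × 1.5604 ≈ 1706.40.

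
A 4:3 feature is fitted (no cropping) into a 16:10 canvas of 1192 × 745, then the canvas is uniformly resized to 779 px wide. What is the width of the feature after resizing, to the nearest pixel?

649 px

Fitted into 1192×745, the feature spans the height; its width is 745 × 4/3 ≈ 993.33 px.
Scaling 1192 → 779 is ×0.6535, so the width becomes 993.33 × 0.6535 ≈ 649.17 px.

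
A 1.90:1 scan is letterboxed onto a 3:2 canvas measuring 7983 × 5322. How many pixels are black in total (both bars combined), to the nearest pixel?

Since 1.900 > 1.500, the scan is width-limited.
That makes the image 4201.5789 px tall (7983 / 1.900).
5322 − 4201.5789 = 1120.4211 px of bars.
Across the 7983-px span: 1120.4211 × 7983 ≈ 8944321 px.

8944321 pixels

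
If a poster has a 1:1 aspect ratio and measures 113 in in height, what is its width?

At 1:1, 113 / 1 × 1 ≈ 113.

113 in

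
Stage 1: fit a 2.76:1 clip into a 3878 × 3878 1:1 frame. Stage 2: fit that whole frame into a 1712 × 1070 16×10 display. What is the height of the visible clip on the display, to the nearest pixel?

2.76:1 in 3878×3878: fills the width, so the clip is 3878.00 × 1405.07.
The 1:1 canvas is height-limited in 1712×1070, giving 1070.00 × 1070.00; scale factor 0.2759.
The clip scales with it: height 1405.07 × 0.2759 ≈ 387.68.

388 px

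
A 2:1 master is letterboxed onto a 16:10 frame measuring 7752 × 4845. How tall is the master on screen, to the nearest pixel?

2:1 (2.000) > 16:10 (1.600), so the master fills the width.
The master is 7752 × 1/2 ≈ 3876.00 px tall.

3876 px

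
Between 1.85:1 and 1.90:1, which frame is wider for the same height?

1.90:1

1.85 and 1.9; 1.9 > 1.85.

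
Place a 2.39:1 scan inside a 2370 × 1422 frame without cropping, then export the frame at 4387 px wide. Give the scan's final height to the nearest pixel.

In the 2370×1422 frame the scan fills the width: height = 2370 / 2.390 ≈ 991.63 px.
The frame scales by 4387/2370 = 1.8511; 991.63 × 1.8511 ≈ 1835.56 px.

1836 px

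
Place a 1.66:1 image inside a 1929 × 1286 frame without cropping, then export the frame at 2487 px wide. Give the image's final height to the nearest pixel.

1498 px

At 1929×1286 the image is width-limited, so height = 1929 / 1.660 ≈ 1162.05 px.
Scaling 1929 → 2487 is ×1.2893, so the height becomes 1162.05 × 1.2893 ≈ 1498.19 px.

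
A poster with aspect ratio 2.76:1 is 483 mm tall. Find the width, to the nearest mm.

At 2.76:1, 483 × 2.760 ≈ 1333.08.

1333 mm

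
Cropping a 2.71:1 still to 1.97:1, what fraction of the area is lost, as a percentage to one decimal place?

The height stays; only width is cut (since 1.97:1 is narrower than 2.71:1).
Area ratio = (1.970)/(2.710) = 72.69%; the remaining 27.31% is cropped out.

27.3%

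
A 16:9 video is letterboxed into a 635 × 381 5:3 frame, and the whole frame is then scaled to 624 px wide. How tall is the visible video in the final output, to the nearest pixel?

Fitted into 635×381, the video spans the width; its height is 635 × 9/16 ≈ 357.19 px.
Scaling 635 → 624 is ×0.9827, so the height becomes 357.19 × 0.9827 ≈ 351.00 px.

351 px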